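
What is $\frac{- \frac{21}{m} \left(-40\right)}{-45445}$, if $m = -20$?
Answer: $\frac{42}{45445} \approx 0.00092419$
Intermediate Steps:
$\frac{- \frac{21}{m} \left(-40\right)}{-45445} = \frac{- \frac{21}{-20} \left(-40\right)}{-45445} = \left(-21\right) \left(- \frac{1}{20}\right) \left(-40\right) \left(- \frac{1}{45445}\right) = \frac{21}{20} \left(-40\right) \left(- \frac{1}{45445}\right) = \left(-42\right) \left(- \frac{1}{45445}\right) = \frac{42}{45445}$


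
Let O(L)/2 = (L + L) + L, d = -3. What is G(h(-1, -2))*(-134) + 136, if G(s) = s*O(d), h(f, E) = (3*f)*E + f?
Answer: 12196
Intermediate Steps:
h(f, E) = f + 3*E*f (h(f, E) = 3*E*f + f = f + 3*E*f)
O(L) = 6*L (O(L) = 2*((L + L) + L) = 2*(2*L + L) = 2*(3*L) = 6*L)
G(s) = -18*s (G(s) = s*(6*(-3)) = s*(-18) = -18*s)
G(h(-1, -2))*(-134) + 136 = -(-18)*(1 + 3*(-2))*(-134) + 136 = -(-18)*(1 - 6)*(-134) + 136 = -(-18)*(-5)*(-134) + 136 = -18*5*(-134) + 136 = -90*(-134) + 136 = 12060 + 136 = 12196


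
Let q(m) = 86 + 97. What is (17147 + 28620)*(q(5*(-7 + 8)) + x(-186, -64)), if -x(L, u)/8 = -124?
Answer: 53776225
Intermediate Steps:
q(m) = 183
x(L, u) = 992 (x(L, u) = -8*(-124) = 992)
(17147 + 28620)*(q(5*(-7 + 8)) + x(-186, -64)) = (17147 + 28620)*(183 + 992) = 45767*1175 = 53776225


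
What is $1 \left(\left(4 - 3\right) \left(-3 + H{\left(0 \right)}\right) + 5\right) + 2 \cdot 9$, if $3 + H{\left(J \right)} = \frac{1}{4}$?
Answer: $\frac{69}{4} \approx 17.25$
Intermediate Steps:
$H{\left(J \right)} = - \frac{11}{4}$ ($H{\left(J \right)} = -3 + \frac{1}{4} = - \frac{11}{4}$)
$1 \left(\left(4 - 3\right) \left(-3 + H{\left(0 \right)}\right) + 5\right) + 2 \cdot 9 = 1 \left(\left(4 - 3\right) \left(-3 - \frac{11}{4}\right) + 5\right) + 2 \cdot 9 = 1 \left(1 \left(- \frac{23}{4}\right) + 5\right) + 18 = 1 \left(- \frac{23}{4} + 5\right) + 18 = 1 \left(- \frac{3}{4}\right) + 18 = - \frac{3}{4} + 18 = \frac{69}{4}$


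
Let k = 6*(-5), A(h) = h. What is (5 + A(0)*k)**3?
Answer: 125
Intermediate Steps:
k = -30
(5 + A(0)*k)**3 = (5 + 0*(-30))**3 = (5 + 0)**3 = 5**3 = 125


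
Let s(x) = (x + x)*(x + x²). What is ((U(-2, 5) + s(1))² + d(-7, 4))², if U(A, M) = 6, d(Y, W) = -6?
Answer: 8836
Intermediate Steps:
s(x) = 2*x*(x + x²) (s(x) = (2*x)*(x + x²) = 2*x*(x + x²))
((U(-2, 5) + s(1))² + d(-7, 4))² = ((6 + 2*1²*(1 + 1))² - 6)² = ((6 + 2*1*2)² - 6)² = ((6 + 4)² - 6)² = (10² - 6)² = (100 - 6)² = 94² = 8836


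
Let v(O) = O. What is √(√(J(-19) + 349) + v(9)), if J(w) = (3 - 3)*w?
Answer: √(9 + √349) ≈ 5.2613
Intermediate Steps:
J(w) = 0 (J(w) = 0*w = 0)
√(√(J(-19) + 349) + v(9)) = √(√(0 + 349) + 9) = √(√349 + 9) = √(9 + √349)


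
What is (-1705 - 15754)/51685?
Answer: -17459/51685 ≈ -0.33780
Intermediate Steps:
(-1705 - 15754)/51685 = -17459*1/51685 = -17459/51685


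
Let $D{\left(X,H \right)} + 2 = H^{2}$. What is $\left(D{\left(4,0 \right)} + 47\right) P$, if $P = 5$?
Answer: $225$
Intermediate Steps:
$D{\left(X,H \right)} = -2 + H^{2}$
$\left(D{\left(4,0 \right)} + 47\right) P = \left(\left(-2 + 0^{2}\right) + 47\right) 5 = \left(\left(-2 + 0\right) + 47\right) 5 = \left(-2 + 47\right) 5 = 45 \cdot 5 = 225$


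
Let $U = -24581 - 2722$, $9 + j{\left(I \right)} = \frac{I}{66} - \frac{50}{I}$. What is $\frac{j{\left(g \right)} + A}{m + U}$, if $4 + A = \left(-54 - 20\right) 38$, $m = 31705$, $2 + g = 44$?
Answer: $- \frac{9193}{14322} \approx -0.64188$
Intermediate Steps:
$g = 42$ ($g = -2 + 44 = 42$)
$j{\left(I \right)} = -9 - \frac{50}{I} + \frac{I}{66}$ ($j{\left(I \right)} = -9 + \left(\frac{I}{66} - \frac{50}{I}\right) = -9 + \left(- \frac{50}{I} + \frac{I}{66}\right) = -9 - \frac{50}{I} + \frac{I}{66}$)
$U = -27303$
$A = -2816$ ($A = -4 + \left(-54 - 20\right) 38 = -4 - 2812 = -2816$)
$\frac{j{\left(g \right)} + A}{m + U} = \frac{\left(-9 - \frac{50}{42} + \frac{1}{66} \cdot 42\right) - 2816}{31705 - 27303} = \frac{\left(-9 - \frac{25}{21} + \frac{7}{11}\right) - 2816}{4402} = \left(\left(-9 - \frac{25}{21} + \frac{7}{11}\right) - 2816\right) \frac{1}{4402} = \left(- \frac{2207}{231} - 2816\right) \frac{1}{4402} = \left(- \frac{652703}{231}\right) \frac{1}{4402} = - \frac{9193}{14322}$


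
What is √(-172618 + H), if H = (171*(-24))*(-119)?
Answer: √315758 ≈ 561.92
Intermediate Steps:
H = 488376 (H = -4104*(-119) = 488376)
√(-172618 + H) = √(-172618 + 488376) = √315758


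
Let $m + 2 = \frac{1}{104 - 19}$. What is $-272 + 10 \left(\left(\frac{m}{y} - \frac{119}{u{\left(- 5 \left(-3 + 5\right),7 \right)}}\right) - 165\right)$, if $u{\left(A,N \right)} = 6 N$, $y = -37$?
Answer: $- \frac{3679265}{1887} \approx -1949.8$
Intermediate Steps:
$m = - \frac{169}{85}$ ($m = -2 + \frac{1}{104 - 19} = -2 + \frac{1}{85} = - \frac{169}{85} \approx -1.9882$)
$-272 + 10 \left(\left(\frac{m}{y} - \frac{119}{u{\left(- 5 \left(-3 + 5\right),7 \right)}}\right) - 165\right) = -272 + 10 \left(\left(- \frac{169}{85 \left(-37\right)} - \frac{119}{6 \cdot 7}\right) - 165\right) = -272 + 10 \left(\left(\left(- \frac{169}{85}\right) \left(- \frac{1}{37}\right) - \frac{119}{42}\right) - 165\right) = -272 + 10 \left(\left(\frac{169}{3145} - \frac{17}{6}\right) - 165\right) = -272 + 10 \left(- \frac{52451}{18870} - 165\right) = -272 + 10 \left(- \frac{3166001}{18870}\right) = -272 - \frac{3166001}{1887} = - \frac{3679265}{1887}$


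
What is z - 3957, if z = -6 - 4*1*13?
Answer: -4015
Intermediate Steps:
z = -58 (z = -6 - 4*13 = -6 - 52 = -58)
z - 3957 = -58 - 3957 = -4015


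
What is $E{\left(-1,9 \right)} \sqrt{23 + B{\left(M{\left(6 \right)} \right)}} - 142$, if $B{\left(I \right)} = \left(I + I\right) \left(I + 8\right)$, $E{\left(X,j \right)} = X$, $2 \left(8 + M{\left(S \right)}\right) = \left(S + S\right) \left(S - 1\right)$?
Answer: $-142 - \sqrt{1343} \approx -178.65$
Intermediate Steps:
$M{\left(S \right)} = -8 + S \left(-1 + S\right)$ ($M{\left(S \right)} = -8 + \frac{\left(S + S\right) \left(S - 1\right)}{2} = -8 + \frac{2 S \left(-1 + S\right)}{2} = -8 + S \left(-1 + S\right)$)
$B{\left(I \right)} = 2 I \left(8 + I\right)$
$E{\left(-1,9 \right)} \sqrt{23 + B{\left(M{\left(6 \right)} \right)}} - 142 = - \sqrt{23 + 2 \left(-8 + 6^{2} - 6\right) \left(8 - \left(14 - 36\right)\right)} - 142 = - \sqrt{23 + 2 \left(-8 + 36 - 6\right) \left(8 - -22\right)} - 142 = - \sqrt{23 + 2 \cdot 22 \left(8 + 22\right)} - 142 = - \sqrt{23 + 2 \cdot 22 \cdot 30} - 142 = - \sqrt{23 + 1320} - 142 = - \sqrt{1343} - 142 = -142 - \sqrt{1343}$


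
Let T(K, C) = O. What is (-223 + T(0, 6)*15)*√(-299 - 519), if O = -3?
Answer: -268*I*√818 ≈ -7665.0*I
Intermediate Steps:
T(K, C) = -3
(-223 + T(0, 6)*15)*√(-299 - 519) = (-223 - 3*15)*√(-299 - 519) = (-223 - 45)*√(-818) = -268*I*√818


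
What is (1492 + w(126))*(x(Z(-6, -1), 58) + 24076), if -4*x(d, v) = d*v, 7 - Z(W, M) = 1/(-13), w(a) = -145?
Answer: 419797938/13 ≈ 3.2292e+7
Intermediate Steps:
Z(W, M) = 92/13 (Z(W, M) = 7 - 1/(-13) = 7 - 1*(-1/13) = 7 + 1/13 = 92/13)
x(d, v) = -d*v/4
(1492 + w(126))*(x(Z(-6, -1), 58) + 24076) = (1492 - 145)*(-¼*92/13*58 + 24076) = 1347*(-1334/13 + 24076) = 1347*(311654/13) = 419797938/13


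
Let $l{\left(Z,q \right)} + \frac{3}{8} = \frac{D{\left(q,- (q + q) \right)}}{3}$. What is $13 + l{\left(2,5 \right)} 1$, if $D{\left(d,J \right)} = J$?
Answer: $\frac{223}{24} \approx 9.2917$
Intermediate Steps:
$l{\left(Z,q \right)} = - \frac{3}{8} - \frac{2 q}{3}$ ($l{\left(Z,q \right)} = - \frac{3}{8} + \frac{\left(-1\right) \left(q + q\right)}{3} = - \frac{3}{8} + - 2 q \frac{1}{3} = - \frac{3}{8} - \frac{2 q}{3}$)
$13 + l{\left(2,5 \right)} 1 = 13 + \left(- \frac{3}{8} - \frac{10}{3}\right) 1 = 13 - \frac{89}{24} = \frac{223}{24}$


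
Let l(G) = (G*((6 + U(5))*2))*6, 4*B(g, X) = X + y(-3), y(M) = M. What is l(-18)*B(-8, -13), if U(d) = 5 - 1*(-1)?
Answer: 10368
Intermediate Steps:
U(d) = 6 (U(d) = 5 + 1 = 6)
B(g, X) = -¾ + X/4 (B(g, X) = (X - 3)/4 = (-3 + X)/4 = -¾ + X/4)
l(G) = 144*G (l(G) = (G*((6 + 6)*2))*6 = (G*(12*2))*6 = (G*24)*6 = (24*G)*6 = 144*G)
l(-18)*B(-8, -13) = (144*(-18))*(-¾ + (¼)*(-13)) = -2592*(-¾ - 13/4) = -2592*(-4) = 10368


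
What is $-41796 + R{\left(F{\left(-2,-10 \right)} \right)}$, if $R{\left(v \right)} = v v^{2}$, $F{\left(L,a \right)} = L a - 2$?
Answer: $-35964$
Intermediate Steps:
$F{\left(L,a \right)} = -2 + L a$
$R{\left(v \right)} = v^{3}$
$-41796 + R{\left(F{\left(-2,-10 \right)} \right)} = -41796 + \left(-2 - -20\right)^{3} = -41796 + \left(-2 + 20\right)^{3} = -41796 + 18^{3} = -41796 + 5832 = -35964$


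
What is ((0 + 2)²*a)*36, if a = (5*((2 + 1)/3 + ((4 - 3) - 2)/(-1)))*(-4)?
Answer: -5760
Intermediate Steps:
a = -40 (a = (5*(3*(⅓) + (1 - 2)*(-1)))*(-4) = (5*(1 - 1*(-1)))*(-4) = (5*(1 + 1))*(-4) = (5*2)*(-4) = 10*(-4) = -40)
((0 + 2)²*a)*36 = ((0 + 2)²*(-40))*36 = (2²*(-40))*36 = (4*(-40))*36 = -160*36 = -5760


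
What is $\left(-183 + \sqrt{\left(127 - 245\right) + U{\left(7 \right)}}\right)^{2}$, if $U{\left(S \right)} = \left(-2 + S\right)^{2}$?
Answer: $\left(183 - i \sqrt{93}\right)^{2} \approx 33396.0 - 3529.6 i$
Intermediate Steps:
$\left(-183 + \sqrt{\left(127 - 245\right) + U{\left(7 \right)}}\right)^{2} = \left(-183 + \sqrt{\left(127 - 245\right) + \left(-2 + 7\right)^{2}}\right)^{2} = \left(-183 + \sqrt{-118 + 5^{2}}\right)^{2} = \left(-183 + \sqrt{-118 + 25}\right)^{2} = \left(-183 + \sqrt{-93}\right)^{2} = \left(-183 + i \sqrt{93}\right)^{2}$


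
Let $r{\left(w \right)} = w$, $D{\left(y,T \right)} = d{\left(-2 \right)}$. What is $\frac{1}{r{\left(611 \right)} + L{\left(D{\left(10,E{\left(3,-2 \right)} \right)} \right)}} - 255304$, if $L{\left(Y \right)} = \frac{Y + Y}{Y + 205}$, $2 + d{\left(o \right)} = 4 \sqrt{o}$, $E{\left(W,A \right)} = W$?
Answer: $\frac{- 626005404 \sqrt{2} + 31665099613 i}{- 124029 i + 2452 \sqrt{2}} \approx -2.553 \cdot 10^{5} + 3.8147 \cdot 10^{-6} i$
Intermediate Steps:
$d{\left(o \right)} = -2 + 4 \sqrt{o}$
$D{\left(y,T \right)} = -2 + 4 i \sqrt{2}$ ($D{\left(y,T \right)} = -2 + 4 \sqrt{-2} = -2 + 4 i \sqrt{2}$)
$L{\left(Y \right)} = \frac{2 Y}{205 + Y}$
$\frac{1}{r{\left(611 \right)} + L{\left(D{\left(10,E{\left(3,-2 \right)} \right)} \right)}} - 255304 = \frac{1}{611 + \frac{2 \left(-2 + 4 i \sqrt{2}\right)}{205 - \left(2 - 4 i \sqrt{2}\right)}} - 255304 = \frac{1}{611 + \frac{2 \left(-2 + 4 i \sqrt{2}\right)}{203 + 4 i \sqrt{2}}} - 255304 = -255304 + \frac{1}{611 + \frac{2 \left(-2 + 4 i \sqrt{2}\right)}{203 + 4 i \sqrt{2}}}$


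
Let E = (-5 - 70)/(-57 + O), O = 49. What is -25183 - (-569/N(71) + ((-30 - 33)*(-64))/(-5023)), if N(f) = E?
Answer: -9463898579/376725 ≈ -25122.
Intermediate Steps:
E = 75/8 (E = (-5 - 70)/(-57 + 49) = -75/(-8) = -75*(-⅛) = 75/8 ≈ 9.3750)
N(f) = 75/8
-25183 - (-569/N(71) + ((-30 - 33)*(-64))/(-5023)) = -25183 - (-569/75/8 + ((-30 - 33)*(-64))/(-5023)) = -25183 - (-569*8/75 - 63*(-64)*(-1/5023)) = -25183 - (-4552/75 + 4032*(-1/5023)) = -25183 - (-4552/75 - 4032/5023) = -25183 - 1*(-23167096/376725) = -25183 + 23167096/376725 = -9463898579/376725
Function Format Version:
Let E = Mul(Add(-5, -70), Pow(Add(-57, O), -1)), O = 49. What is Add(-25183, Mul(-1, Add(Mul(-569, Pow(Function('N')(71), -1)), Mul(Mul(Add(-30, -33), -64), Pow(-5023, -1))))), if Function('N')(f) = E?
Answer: Rational(-9463898579, 376725) ≈ -25122.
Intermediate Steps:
E = Rational(75, 8) (E = Mul(Add(-5, -70), Pow(Add(-57, 49), -1)) = Mul(-75, Pow(-8, -1)) = Mul(-75, Rational(-1, 8)) = Rational(75, 8) ≈ 9.3750)
Function('N')(f) = Rational(75, 8)
Add(-25183, Mul(-1, Add(Mul(-569, Pow(Function('N')(71), -1)), Mul(Mul(Add(-30, -33), -64), Pow(-5023, -1))))) = Add(-25183, Mul(-1, Add(Mul(-569, Pow(Rational(75, 8), -1)), Mul(Mul(Add(-30, -33), -64), Pow(-5023, -1))))) = Add(-25183, Mul(-1, Add(Mul(-569, Rational(8, 75)), Mul(Mul(-63, -64), Rational(-1, 5023))))) = Add(-25183, Mul(-1, Add(Rational(-4552, 75), Mul(4032, Rational(-1, 5023))))) = Add(-25183, Mul(-1, Add(Rational(-4552, 75), Rational(-4032, 5023)))) = Add(-25183, Mul(-1, Rational(-23167096, 376725))) = Add(-25183, Rational(23167096, 376725)) = Rational(-9463898579, 376725)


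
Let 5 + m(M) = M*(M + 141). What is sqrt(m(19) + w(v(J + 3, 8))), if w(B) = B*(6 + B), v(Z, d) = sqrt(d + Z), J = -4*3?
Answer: sqrt(3034 + 6*I) ≈ 55.082 + 0.0545*I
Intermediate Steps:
J = -12
v(Z, d) = sqrt(Z + d)
m(M) = -5 + M*(141 + M) (m(M) = -5 + M*(M + 141) = -5 + M*(141 + M))
sqrt(m(19) + w(v(J + 3, 8))) = sqrt((-5 + 19**2 + 141*19) + sqrt((-12 + 3) + 8)*(6 + sqrt((-12 + 3) + 8))) = sqrt((-5 + 361 + 2679) + sqrt(-9 + 8)*(6 + sqrt(-9 + 8))) = sqrt(3035 + sqrt(-1)*(6 + sqrt(-1))) = sqrt(3035 + I*(6 + I))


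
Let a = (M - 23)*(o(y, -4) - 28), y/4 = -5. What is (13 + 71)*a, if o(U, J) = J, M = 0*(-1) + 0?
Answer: 61824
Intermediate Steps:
y = -20 (y = 4*(-5) = -20)
M = 0 (M = 0 + 0 = 0)
a = 736 (a = (0 - 23)*(-4 - 28) = -23*(-32) = 736)
(13 + 71)*a = (13 + 71)*736 = 84*736 = 61824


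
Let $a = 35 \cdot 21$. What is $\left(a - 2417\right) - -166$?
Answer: $-1516$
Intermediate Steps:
$a = 735$
$\left(a - 2417\right) - -166 = \left(735 - 2417\right) - -166 = -1682 + \left(-14 + 180\right) = -1682 + 166 = -1516$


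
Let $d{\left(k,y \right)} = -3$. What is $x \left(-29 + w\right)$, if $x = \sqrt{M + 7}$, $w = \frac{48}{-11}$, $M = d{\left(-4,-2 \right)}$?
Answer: $- \frac{734}{11} \approx -66.727$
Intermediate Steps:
$M = -3$
$w = - \frac{48}{11}$ ($w = 48 \left(- \frac{1}{11}\right) = - \frac{48}{11} \approx -4.3636$)
$x = 2$ ($x = \sqrt{-3 + 7} = \sqrt{4} = 2$)
$x \left(-29 + w\right) = 2 \left(-29 - \frac{48}{11}\right) = 2 \left(- \frac{367}{11}\right) = - \frac{734}{11}$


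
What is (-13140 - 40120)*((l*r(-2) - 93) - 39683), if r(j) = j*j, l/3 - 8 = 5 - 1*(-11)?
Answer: 2103130880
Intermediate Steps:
l = 72 (l = 24 + 3*(5 - 1*(-11)) = 24 + 3*(5 + 11) = 24 + 3*16 = 24 + 48 = 72)
r(j) = j²
(-13140 - 40120)*((l*r(-2) - 93) - 39683) = (-13140 - 40120)*((72*(-2)² - 93) - 39683) = -53260*((72*4 - 93) - 39683) = -53260*((288 - 93) - 39683) = -53260*(195 - 39683) = -53260*(-39488) = 2103130880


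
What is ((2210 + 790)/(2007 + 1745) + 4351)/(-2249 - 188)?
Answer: -2040994/1142953 ≈ -1.7857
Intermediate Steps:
((2210 + 790)/(2007 + 1745) + 4351)/(-2249 - 188) = (3000/3752 + 4351)/(-2437) = (3000*(1/3752) + 4351)*(-1/2437) = (375/469 + 4351)*(-1/2437) = (2040994/469)*(-1/2437) = -2040994/1142953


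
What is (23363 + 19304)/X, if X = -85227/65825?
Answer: -2808555275/85227 ≈ -32954.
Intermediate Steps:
X = -85227/65825 (X = -85227*1/65825 = -85227/65825 ≈ -1.2948)
(23363 + 19304)/X = (23363 + 19304)/(-85227/65825) = 42667*(-65825/85227) = -2808555275/85227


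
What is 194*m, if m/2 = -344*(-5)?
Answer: 667360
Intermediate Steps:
m = 3440 (m = 2*(-344*(-5)) = 2*1720 = 3440)
194*m = 194*3440 = 667360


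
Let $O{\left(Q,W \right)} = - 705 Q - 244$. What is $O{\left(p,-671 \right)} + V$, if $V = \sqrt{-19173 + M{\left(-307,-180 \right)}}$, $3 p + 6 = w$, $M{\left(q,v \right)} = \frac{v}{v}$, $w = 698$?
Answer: $-162864 + 2 i \sqrt{4793} \approx -1.6286 \cdot 10^{5} + 138.46 i$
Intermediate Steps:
$M{\left(q,v \right)} = 1$
$p = \frac{692}{3}$ ($p = -2 + \frac{1}{3} \cdot 698 = -2 + \frac{698}{3} = \frac{692}{3} \approx 230.67$)
$V = 2 i \sqrt{4793}$ ($V = \sqrt{-19173 + 1} = \sqrt{-19172} = 2 i \sqrt{4793} \approx 138.46 i$)
$O{\left(Q,W \right)} = -244 - 705 Q$
$O{\left(p,-671 \right)} + V = \left(-244 - 162620\right) + 2 i \sqrt{4793} = -162864 + 2 i \sqrt{4793}$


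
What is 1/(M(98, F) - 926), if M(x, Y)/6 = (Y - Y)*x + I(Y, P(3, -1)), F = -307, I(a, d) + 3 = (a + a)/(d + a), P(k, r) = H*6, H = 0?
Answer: -1/932 ≈ -0.0010730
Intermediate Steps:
P(k, r) = 0 (P(k, r) = 0*6 = 0)
I(a, d) = -3 + 2*a/(a + d) (I(a, d) = -3 + (a + a)/(d + a) = -3 + (2*a)/(a + d) = -3 + 2*a/(a + d))
M(x, Y) = -6 (M(x, Y) = 6*((Y - Y)*x + (-Y - 3*0)/(Y + 0)) = 6*(0*x + (-Y + 0)/Y) = 6*(0 + (-Y)/Y) = 6*(0 - 1) = 6*(-1) = -6)
1/(M(98, F) - 926) = 1/(-6 - 926) = 1/(-932) = -1/932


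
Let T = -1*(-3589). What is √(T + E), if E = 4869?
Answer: √8458 ≈ 91.967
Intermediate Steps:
T = 3589
√(T + E) = √(3589 + 4869) = √8458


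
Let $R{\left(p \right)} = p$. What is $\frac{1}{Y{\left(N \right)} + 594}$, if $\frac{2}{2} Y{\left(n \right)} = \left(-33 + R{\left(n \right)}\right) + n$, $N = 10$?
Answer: $\frac{1}{581} \approx 0.0017212$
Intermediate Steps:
$Y{\left(n \right)} = -33 + 2 n$ ($Y{\left(n \right)} = \left(-33 + n\right) + n = -33 + 2 n$)
$\frac{1}{Y{\left(N \right)} + 594} = \frac{1}{\left(-33 + 2 \cdot 10\right) + 594} = \frac{1}{\left(-33 + 20\right) + 594} = \frac{1}{-13 + 594} = \frac{1}{581}$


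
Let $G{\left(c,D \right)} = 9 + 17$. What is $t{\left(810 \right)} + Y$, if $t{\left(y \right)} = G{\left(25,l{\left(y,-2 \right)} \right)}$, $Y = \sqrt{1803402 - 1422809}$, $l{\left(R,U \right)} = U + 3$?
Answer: $26 + \sqrt{380593} \approx 642.92$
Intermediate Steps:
$l{\left(R,U \right)} = 3 + U$
$Y = \sqrt{380593} \approx 616.92$
$G{\left(c,D \right)} = 26$
$t{\left(y \right)} = 26$
$t{\left(810 \right)} + Y = 26 + \sqrt{380593}$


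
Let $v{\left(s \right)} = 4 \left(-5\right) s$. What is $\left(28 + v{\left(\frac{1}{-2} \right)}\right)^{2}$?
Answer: $1444$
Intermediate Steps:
$v{\left(s \right)} = - 20 s$
$\left(28 + v{\left(\frac{1}{-2} \right)}\right)^{2} = \left(28 - \frac{20}{-2}\right)^{2} = \left(28 - -10\right)^{2} = \left(28 + 10\right)^{2} = 38^{2} = 1444$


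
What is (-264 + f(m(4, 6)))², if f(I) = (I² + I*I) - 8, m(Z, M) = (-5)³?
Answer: 959636484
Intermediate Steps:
m(Z, M) = -125
f(I) = -8 + 2*I² (f(I) = (I² + I²) - 8 = 2*I² - 8 = -8 + 2*I²)
(-264 + f(m(4, 6)))² = (-264 + (-8 + 2*(-125)²))² = (-264 + (-8 + 2*15625))² = (-264 + (-8 + 31250))² = (-264 + 31242)² = 30978² = 959636484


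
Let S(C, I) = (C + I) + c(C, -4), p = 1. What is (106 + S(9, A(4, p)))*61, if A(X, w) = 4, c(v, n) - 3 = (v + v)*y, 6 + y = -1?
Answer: -244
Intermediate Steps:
y = -7 (y = -6 - 1 = -7)
c(v, n) = 3 - 14*v (c(v, n) = 3 + (v + v)*(-7) = 3 + (2*v)*(-7) = 3 - 14*v)
S(C, I) = 3 + I - 13*C (S(C, I) = (C + I) + (3 - 14*C) = 3 + I - 13*C)
(106 + S(9, A(4, p)))*61 = (106 + (3 + 4 - 13*9))*61 = (106 + (3 + 4 - 117))*61 = (106 - 110)*61 = -4*61 = -244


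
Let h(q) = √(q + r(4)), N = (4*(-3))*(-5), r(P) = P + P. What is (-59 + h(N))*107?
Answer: -6313 + 214*√17 ≈ -5430.7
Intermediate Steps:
r(P) = 2*P
N = 60 (N = -12*(-5) = 60)
h(q) = √(8 + q) (h(q) = √(q + 2*4) = √(q + 8) = √(8 + q))
(-59 + h(N))*107 = (-59 + √(8 + 60))*107 = (-59 + √68)*107 = (-59 + 2*√17)*107 = -6313 + 214*√17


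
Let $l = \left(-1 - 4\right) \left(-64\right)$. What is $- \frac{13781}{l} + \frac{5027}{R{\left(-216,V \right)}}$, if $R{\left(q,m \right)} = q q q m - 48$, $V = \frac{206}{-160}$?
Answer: $- \frac{55877083723}{1297498560} \approx -43.065$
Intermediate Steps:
$V = - \frac{103}{80}$ ($V = 206 \left(- \frac{1}{160}\right) = - \frac{103}{80} \approx -1.2875$)
$R{\left(q,m \right)} = -48 + m q^{3}$ ($R{\left(q,m \right)} = q^{2} q m - 48 = q^{3} m - 48 = m q^{3} - 48 = -48 + m q^{3}$)
$l = 320$ ($l = \left(-1 - 4\right) \left(-64\right) = \left(-5\right) \left(-64\right) = 320$)
$- \frac{13781}{l} + \frac{5027}{R{\left(-216,V \right)}} = - \frac{13781}{320} + \frac{5027}{-48 - \frac{103 \left(-216\right)^{3}}{80}} = \left(-13781\right) \frac{1}{320} + \frac{5027}{-48 - - \frac{64875168}{5}} = - \frac{13781}{320} + \frac{5027}{-48 + \frac{64875168}{5}} = - \frac{13781}{320} + \frac{5027}{\frac{64874928}{5}} = - \frac{13781}{320} + 5027 \cdot \frac{5}{64874928} = - \frac{13781}{320} + \frac{25135}{64874928} = - \frac{55877083723}{1297498560}$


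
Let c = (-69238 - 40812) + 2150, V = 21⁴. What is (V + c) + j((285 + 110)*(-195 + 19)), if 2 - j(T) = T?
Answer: 156103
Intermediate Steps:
j(T) = 2 - T
V = 194481
c = -107900 (c = -110050 + 2150 = -107900)
(V + c) + j((285 + 110)*(-195 + 19)) = (194481 - 107900) + (2 - (285 + 110)*(-195 + 19)) = 86581 + (2 - 395*(-176)) = 86581 + (2 - 1*(-69520)) = 86581 + (2 + 69520) = 86581 + 69522 = 156103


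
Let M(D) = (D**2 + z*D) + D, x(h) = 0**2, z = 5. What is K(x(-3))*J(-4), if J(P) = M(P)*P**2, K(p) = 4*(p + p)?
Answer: 0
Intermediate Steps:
x(h) = 0
M(D) = D**2 + 6*D (M(D) = (D**2 + 5*D) + D = D**2 + 6*D)
K(p) = 8*p (K(p) = 4*(2*p) = 8*p)
J(P) = P**3*(6 + P) (J(P) = (P*(6 + P))*P**2 = P**3*(6 + P))
K(x(-3))*J(-4) = (8*0)*((-4)**3*(6 - 4)) = 0*(-64*2) = 0*(-128) = 0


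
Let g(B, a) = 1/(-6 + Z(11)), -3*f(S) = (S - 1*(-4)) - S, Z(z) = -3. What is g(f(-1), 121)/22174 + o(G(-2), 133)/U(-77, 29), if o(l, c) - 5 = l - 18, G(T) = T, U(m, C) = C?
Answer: -2993519/5787414 ≈ -0.51725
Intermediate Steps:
f(S) = -4/3 (f(S) = -((S - 1*(-4)) - S)/3 = -((S + 4) - S)/3 = -((4 + S) - S)/3 = -⅓*4 = -4/3)
g(B, a) = -⅑ (g(B, a) = 1/(-6 - 3) = 1/(-9) = -⅑)
o(l, c) = -13 + l (o(l, c) = 5 + (l - 18) = 5 + (-18 + l) = -13 + l)
g(f(-1), 121)/22174 + o(G(-2), 133)/U(-77, 29) = -⅑/22174 + (-13 - 2)/29 = -⅑*1/22174 - 15*1/29 = -1/199566 - 15/29 = -2993519/5787414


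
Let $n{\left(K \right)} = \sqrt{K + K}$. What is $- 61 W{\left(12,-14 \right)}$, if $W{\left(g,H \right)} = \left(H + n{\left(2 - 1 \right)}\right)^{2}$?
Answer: $-12078 + 1708 \sqrt{2} \approx -9662.5$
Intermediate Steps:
$n{\left(K \right)} = \sqrt{2} \sqrt{K}$ ($n{\left(K \right)} = \sqrt{2 K} = \sqrt{2} \sqrt{K}$)
$W{\left(g,H \right)} = \left(H + \sqrt{2}\right)^{2}$ ($W{\left(g,H \right)} = \left(H + \sqrt{2} \sqrt{2 - 1}\right)^{2} = \left(H + \sqrt{2} \sqrt{1}\right)^{2} = \left(H + \sqrt{2} \cdot 1\right)^{2} = \left(H + \sqrt{2}\right)^{2}$)
$- 61 W{\left(12,-14 \right)} = - 61 \left(-14 + \sqrt{2}\right)^{2}$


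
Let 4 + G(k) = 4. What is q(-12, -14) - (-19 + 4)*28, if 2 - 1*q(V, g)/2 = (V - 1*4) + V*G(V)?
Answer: 456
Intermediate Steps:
G(k) = 0 (G(k) = -4 + 4 = 0)
q(V, g) = 12 - 2*V (q(V, g) = 4 - 2*((V - 1*4) + V*0) = 4 - 2*((V - 4) + 0) = 4 - 2*((-4 + V) + 0) = 4 - 2*(-4 + V) = 4 + (8 - 2*V) = 12 - 2*V)
q(-12, -14) - (-19 + 4)*28 = (12 - 2*(-12)) - (-19 + 4)*28 = (12 + 24) - (-15)*28 = 36 - 1*(-420) = 36 + 420 = 456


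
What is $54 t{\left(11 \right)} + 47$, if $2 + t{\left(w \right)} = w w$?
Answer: $6473$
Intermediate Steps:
$t{\left(w \right)} = -2 + w^{2}$ ($t{\left(w \right)} = -2 + w w = -2 + w^{2}$)
$54 t{\left(11 \right)} + 47 = 54 \left(-2 + 11^{2}\right) + 47 = 54 \left(-2 + 121\right) + 47 = 54 \cdot 119 + 47 = 6426 + 47 = 6473$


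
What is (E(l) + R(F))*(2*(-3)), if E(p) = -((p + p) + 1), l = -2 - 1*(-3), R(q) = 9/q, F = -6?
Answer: 27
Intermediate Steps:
l = 1 (l = -2 + 3 = 1)
E(p) = -1 - 2*p (E(p) = -(2*p + 1) = -(1 + 2*p) = -1 - 2*p)
(E(l) + R(F))*(2*(-3)) = ((-1 - 2*1) + 9/(-6))*(2*(-3)) = ((-1 - 2) + 9*(-1/6))*(-6) = (-3 - 3/2)*(-6) = -9/2*(-6) = 27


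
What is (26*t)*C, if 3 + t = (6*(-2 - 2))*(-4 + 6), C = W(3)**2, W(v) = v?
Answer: -11934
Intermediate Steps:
C = 9 (C = 3**2 = 9)
t = -51 (t = -3 + (6*(-2 - 2))*(-4 + 6) = -3 + (6*(-4))*2 = -3 - 24*2 = -3 - 48 = -51)
(26*t)*C = (26*(-51))*9 = -1326*9 = -11934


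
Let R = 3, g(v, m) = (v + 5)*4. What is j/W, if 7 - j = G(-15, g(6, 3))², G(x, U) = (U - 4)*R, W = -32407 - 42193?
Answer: 14393/74600 ≈ 0.19294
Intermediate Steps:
g(v, m) = 20 + 4*v (g(v, m) = (5 + v)*4 = 20 + 4*v)
W = -74600
G(x, U) = -12 + 3*U (G(x, U) = (U - 4)*3 = (-4 + U)*3 = -12 + 3*U)
j = -14393 (j = 7 - (-12 + 3*(20 + 4*6))² = 7 - (-12 + 3*(20 + 24))² = 7 - (-12 + 3*44)² = 7 - (-12 + 132)² = 7 - 1*120² = 7 - 1*14400 = 7 - 14400 = -14393)
j/W = -14393/(-74600) = -14393*(-1/74600) = 14393/74600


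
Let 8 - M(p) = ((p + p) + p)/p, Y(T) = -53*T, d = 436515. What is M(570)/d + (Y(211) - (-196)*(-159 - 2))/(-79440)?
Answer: 414591373/770594480 ≈ 0.53802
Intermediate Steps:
M(p) = 5 (M(p) = 8 - ((p + p) + p)/p = 8 - (2*p + p)/p = 8 - 3*p/p = 8 - 1*3 = 8 - 3 = 5)
M(570)/d + (Y(211) - (-196)*(-159 - 2))/(-79440) = 5/436515 + (-53*211 - (-196)*(-159 - 2))/(-79440) = 5*(1/436515) + (-11183 - (-196)*(-161))*(-1/79440) = 1/87303 + (-11183 - 1*31556)*(-1/79440) = 1/87303 + (-11183 - 31556)*(-1/79440) = 1/87303 - 42739*(-1/79440) = 1/87303 + 42739/79440 = 414591373/770594480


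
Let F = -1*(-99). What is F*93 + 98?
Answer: 9305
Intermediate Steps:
F = 99
F*93 + 98 = 99*93 + 98 = 9207 + 98 = 9305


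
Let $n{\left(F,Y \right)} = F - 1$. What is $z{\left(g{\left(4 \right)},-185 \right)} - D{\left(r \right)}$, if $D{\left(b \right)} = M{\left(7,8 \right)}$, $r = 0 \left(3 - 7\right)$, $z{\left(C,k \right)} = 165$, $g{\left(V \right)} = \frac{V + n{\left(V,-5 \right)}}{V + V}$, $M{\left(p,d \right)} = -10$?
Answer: $175$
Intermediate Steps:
$n{\left(F,Y \right)} = -1 + F$ ($n{\left(F,Y \right)} = F - 1 = -1 + F$)
$g{\left(V \right)} = \frac{-1 + 2 V}{2 V}$ ($g{\left(V \right)} = \frac{V + \left(-1 + V\right)}{V + V} = \frac{-1 + 2 V}{2 V}$)
$r = 0$ ($r = 0 \left(-4\right) = 0$)
$D{\left(b \right)} = -10$
$z{\left(g{\left(4 \right)},-185 \right)} - D{\left(r \right)} = 165 - -10 = 165 + 10 = 175$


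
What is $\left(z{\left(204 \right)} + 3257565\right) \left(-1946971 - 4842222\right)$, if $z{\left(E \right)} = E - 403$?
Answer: $-22114886445638$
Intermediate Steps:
$z{\left(E \right)} = -403 + E$
$\left(z{\left(204 \right)} + 3257565\right) \left(-1946971 - 4842222\right) = \left(\left(-403 + 204\right) + 3257565\right) \left(-1946971 - 4842222\right) = \left(-199 + 3257565\right) \left(-6789193\right) = 3257366 \left(-6789193\right) = -22114886445638$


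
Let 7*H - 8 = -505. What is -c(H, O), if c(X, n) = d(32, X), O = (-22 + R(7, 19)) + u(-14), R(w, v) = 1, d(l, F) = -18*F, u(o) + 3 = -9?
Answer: -1278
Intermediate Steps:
u(o) = -12 (u(o) = -3 - 9 = -12)
O = -33 (O = (-22 + 1) - 12 = -21 - 12 = -33)
H = -71 (H = 8/7 + (1/7)*(-505) = 8/7 - 505/7 = -71)
c(X, n) = -18*X
-c(H, O) = -(-18)*(-71) = -1*1278 = -1278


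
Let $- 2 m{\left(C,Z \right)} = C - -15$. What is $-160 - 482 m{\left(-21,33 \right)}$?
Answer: $-1606$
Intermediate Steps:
$m{\left(C,Z \right)} = - \frac{15}{2} - \frac{C}{2}$ ($m{\left(C,Z \right)} = - \frac{C - -15}{2} = - \frac{C + 15}{2} = - \frac{15 + C}{2} = - \frac{15}{2} - \frac{C}{2}$)
$-160 - 482 m{\left(-21,33 \right)} = -160 - 482 \left(- \frac{15}{2} - - \frac{21}{2}\right) = -160 - 482 \left(- \frac{15}{2} + \frac{21}{2}\right) = -160 - 1446 = -1606$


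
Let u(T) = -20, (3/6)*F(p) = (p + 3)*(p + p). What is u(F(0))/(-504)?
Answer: 5/126 ≈ 0.039683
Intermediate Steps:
F(p) = 4*p*(3 + p) (F(p) = 2*((p + 3)*(p + p)) = 2*((3 + p)*(2*p)) = 2*(2*p*(3 + p)) = 4*p*(3 + p))
u(F(0))/(-504) = -20/(-504) = -20*(-1/504) = 5/126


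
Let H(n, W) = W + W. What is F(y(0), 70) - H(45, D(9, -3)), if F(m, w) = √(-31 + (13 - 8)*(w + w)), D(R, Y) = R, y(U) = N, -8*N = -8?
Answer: -18 + √669 ≈ 7.8650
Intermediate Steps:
N = 1 (N = -⅛*(-8) = 1)
y(U) = 1
H(n, W) = 2*W
F(m, w) = √(-31 + 10*w) (F(m, w) = √(-31 + 5*(2*w)) = √(-31 + 10*w))
F(y(0), 70) - H(45, D(9, -3)) = √(-31 + 10*70) - 2*9 = √(-31 + 700) - 1*18 = √669 - 18 = -18 + √669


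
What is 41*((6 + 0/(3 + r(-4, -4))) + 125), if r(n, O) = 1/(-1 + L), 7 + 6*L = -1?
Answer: 5371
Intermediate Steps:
L = -4/3 (L = -7/6 + (⅙)*(-1) = -7/6 - ⅙ = -4/3 ≈ -1.3333)
r(n, O) = -3/7 (r(n, O) = 1/(-1 - 4/3) = 1/(-7/3) = -3/7)
41*((6 + 0/(3 + r(-4, -4))) + 125) = 41*((6 + 0/(3 - 3/7)) + 125) = 41*((6 + 0/(18/7)) + 125) = 41*((6 + 0*(7/18)) + 125) = 41*((6 + 0) + 125) = 41*(6 + 125) = 41*131 = 5371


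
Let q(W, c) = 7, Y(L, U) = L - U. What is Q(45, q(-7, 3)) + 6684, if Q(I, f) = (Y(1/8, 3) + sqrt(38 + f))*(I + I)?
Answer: 25701/4 + 270*sqrt(5) ≈ 7029.0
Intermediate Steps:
Q(I, f) = 2*I*(-23/8 + sqrt(38 + f)) (Q(I, f) = ((1/8 - 1*3) + sqrt(38 + f))*(I + I) = ((1/8 - 3) + sqrt(38 + f))*(2*I) = (-23/8 + sqrt(38 + f))*(2*I) = 2*I*(-23/8 + sqrt(38 + f)))
Q(45, q(-7, 3)) + 6684 = (1/4)*45*(-23 + 8*sqrt(38 + 7)) + 6684 = (1/4)*45*(-23 + 8*sqrt(45)) + 6684 = (1/4)*45*(-23 + 8*(3*sqrt(5))) + 6684 = (1/4)*45*(-23 + 24*sqrt(5)) + 6684 = (-1035/4 + 270*sqrt(5)) + 6684 = 25701/4 + 270*sqrt(5)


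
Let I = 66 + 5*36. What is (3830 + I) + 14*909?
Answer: 16802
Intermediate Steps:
I = 246 (I = 66 + 180 = 246)
(3830 + I) + 14*909 = (3830 + 246) + 14*909 = 4076 + 12726 = 16802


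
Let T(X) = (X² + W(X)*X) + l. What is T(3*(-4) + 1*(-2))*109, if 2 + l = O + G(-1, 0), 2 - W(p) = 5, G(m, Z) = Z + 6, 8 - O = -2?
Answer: 27468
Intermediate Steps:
O = 10 (O = 8 - 1*(-2) = 8 + 2 = 10)
G(m, Z) = 6 + Z
W(p) = -3 (W(p) = 2 - 1*5 = 2 - 5 = -3)
l = 14 (l = -2 + (10 + (6 + 0)) = -2 + (10 + 6) = -2 + 16 = 14)
T(X) = 14 + X² - 3*X (T(X) = (X² - 3*X) + 14 = 14 + X² - 3*X)
T(3*(-4) + 1*(-2))*109 = (14 + (3*(-4) + 1*(-2))² - 3*(3*(-4) + 1*(-2)))*109 = (14 + (-12 - 2)² - 3*(-12 - 2))*109 = (14 + (-14)² - 3*(-14))*109 = (14 + 196 + 42)*109 = 252*109 = 27468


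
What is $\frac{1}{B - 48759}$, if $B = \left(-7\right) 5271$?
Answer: $- \frac{1}{85656} \approx -1.1675 \cdot 10^{-5}$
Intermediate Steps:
$B = -36897$
$\frac{1}{B - 48759} = \frac{1}{-36897 - 48759} = \frac{1}{-85656} = - \frac{1}{85656}$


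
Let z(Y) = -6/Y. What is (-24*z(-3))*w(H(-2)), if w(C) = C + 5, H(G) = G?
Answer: -144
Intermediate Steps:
w(C) = 5 + C
(-24*z(-3))*w(H(-2)) = (-(-144)/(-3))*(5 - 2) = -(-144)*(-1)/3*3 = -24*2*3 = -48*3 = -144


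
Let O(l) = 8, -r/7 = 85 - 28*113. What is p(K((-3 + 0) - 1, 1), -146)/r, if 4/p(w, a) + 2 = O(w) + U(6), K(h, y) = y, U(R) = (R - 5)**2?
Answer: 4/150871 ≈ 2.6513e-5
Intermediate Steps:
U(R) = (-5 + R)**2
r = 21553 (r = -7*(85 - 28*113) = -7*(85 - 3164) = -7*(-3079) = 21553)
p(w, a) = 4/7 (p(w, a) = 4/(-2 + (8 + (-5 + 6)**2)) = 4/(-2 + (8 + 1**2)) = 4/(-2 + (8 + 1)) = 4/(-2 + 9) = 4/7)
p(K((-3 + 0) - 1, 1), -146)/r = (4/7)/21553 = (4/7)*(1/21553) = 4/150871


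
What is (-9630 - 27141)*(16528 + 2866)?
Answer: -713136774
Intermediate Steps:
(-9630 - 27141)*(16528 + 2866) = -36771*19394 = -713136774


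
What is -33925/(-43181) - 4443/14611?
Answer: 303824992/630917591 ≈ 0.48156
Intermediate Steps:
-33925/(-43181) - 4443/14611 = -33925*(-1/43181) - 4443*1/14611 = 33925/43181 - 4443/14611 = 303824992/630917591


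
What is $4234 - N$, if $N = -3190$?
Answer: $7424$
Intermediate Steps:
$4234 - N = 4234 - -3190 = 4234 + 3190 = 7424$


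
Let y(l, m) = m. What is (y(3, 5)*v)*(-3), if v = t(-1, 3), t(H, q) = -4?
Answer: 60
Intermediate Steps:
v = -4
(y(3, 5)*v)*(-3) = (5*(-4))*(-3) = -20*(-3) = 60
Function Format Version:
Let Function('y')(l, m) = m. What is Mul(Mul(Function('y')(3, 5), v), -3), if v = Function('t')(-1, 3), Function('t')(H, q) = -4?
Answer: 60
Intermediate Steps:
v = -4
Mul(Mul(Function('y')(3, 5), v), -3) = Mul(Mul(5, -4), -3) = Mul(-20, -3) = 60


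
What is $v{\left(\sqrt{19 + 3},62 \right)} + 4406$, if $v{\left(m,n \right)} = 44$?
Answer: $4450$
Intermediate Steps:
$v{\left(\sqrt{19 + 3},62 \right)} + 4406 = 44 + 4406 = 4450$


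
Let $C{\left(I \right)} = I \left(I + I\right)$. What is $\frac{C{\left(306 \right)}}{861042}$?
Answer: $\frac{31212}{143507} \approx 0.21749$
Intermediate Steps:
$C{\left(I \right)} = 2 I^{2}$ ($C{\left(I \right)} = I 2 I = 2 I^{2}$)
$\frac{C{\left(306 \right)}}{861042} = \frac{2 \cdot 306^{2}}{861042} = 2 \cdot 93636 \cdot \frac{1}{861042} = 187272 \cdot \frac{1}{861042} = \frac{31212}{143507}$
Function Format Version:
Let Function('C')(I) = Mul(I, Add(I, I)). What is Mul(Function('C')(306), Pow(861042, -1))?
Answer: Rational(31212, 143507) ≈ 0.21749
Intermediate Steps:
Function('C')(I) = Mul(2, Pow(I, 2)) (Function('C')(I) = Mul(I, Mul(2, I)) = Mul(2, Pow(I, 2)))
Mul(Function('C')(306), Pow(861042, -1)) = Mul(Mul(2, Pow(306, 2)), Pow(861042, -1)) = Mul(Mul(2, 93636), Rational(1, 861042)) = Mul(187272, Rational(1, 861042)) = Rational(31212, 143507)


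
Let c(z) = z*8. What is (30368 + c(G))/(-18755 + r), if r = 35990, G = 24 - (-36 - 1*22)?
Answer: 31024/17235 ≈ 1.8001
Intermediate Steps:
G = 82 (G = 24 - (-36 - 22) = 24 - 1*(-58) = 24 + 58 = 82)
c(z) = 8*z
(30368 + c(G))/(-18755 + r) = (30368 + 8*82)/(-18755 + 35990) = (30368 + 656)/17235 = 31024*(1/17235) = 31024/17235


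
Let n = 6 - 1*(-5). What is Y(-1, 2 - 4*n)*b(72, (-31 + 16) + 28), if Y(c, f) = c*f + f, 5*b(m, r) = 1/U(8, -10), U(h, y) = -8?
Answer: 0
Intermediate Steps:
n = 11 (n = 6 + 5 = 11)
b(m, r) = -1/40 (b(m, r) = (1/5)/(-8) = (1/5)*(-1/8) = -1/40)
Y(c, f) = f + c*f
Y(-1, 2 - 4*n)*b(72, (-31 + 16) + 28) = ((2 - 4*11)*(1 - 1))*(-1/40) = ((2 - 44)*0)*(-1/40) = -42*0*(-1/40) = 0*(-1/40) = 0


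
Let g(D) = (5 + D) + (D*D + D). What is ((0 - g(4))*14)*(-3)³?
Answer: 10962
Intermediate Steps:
g(D) = 5 + D² + 2*D (g(D) = (5 + D) + (D² + D) = (5 + D) + (D + D²) = 5 + D² + 2*D)
((0 - g(4))*14)*(-3)³ = ((0 - (5 + 4² + 2*4))*14)*(-3)³ = ((0 - (5 + 16 + 8))*14)*(-27) = ((0 - 1*29)*14)*(-27) = ((0 - 29)*14)*(-27) = -29*14*(-27) = -406*(-27) = 10962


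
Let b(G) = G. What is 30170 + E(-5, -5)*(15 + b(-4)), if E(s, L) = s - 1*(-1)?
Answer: 30126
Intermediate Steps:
E(s, L) = 1 + s (E(s, L) = s + 1 = 1 + s)
30170 + E(-5, -5)*(15 + b(-4)) = 30170 + (1 - 5)*(15 - 4) = 30170 - 4*11 = 30170 - 44 = 30126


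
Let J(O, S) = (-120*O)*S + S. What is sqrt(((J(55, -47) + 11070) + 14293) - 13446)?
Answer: sqrt(322070) ≈ 567.51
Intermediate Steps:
J(O, S) = S - 120*O*S (J(O, S) = -120*O*S + S = S - 120*O*S)
sqrt(((J(55, -47) + 11070) + 14293) - 13446) = sqrt(((-47*(1 - 120*55) + 11070) + 14293) - 13446) = sqrt(((-47*(1 - 6600) + 11070) + 14293) - 13446) = sqrt(((-47*(-6599) + 11070) + 14293) - 13446) = sqrt(((310153 + 11070) + 14293) - 13446) = sqrt((321223 + 14293) - 13446) = sqrt(335516 - 13446) = sqrt(322070)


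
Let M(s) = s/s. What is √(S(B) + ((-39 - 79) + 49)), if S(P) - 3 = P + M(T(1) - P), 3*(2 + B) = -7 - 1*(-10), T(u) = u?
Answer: I*√66 ≈ 8.124*I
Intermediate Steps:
B = -1 (B = -2 + (-7 - 1*(-10))/3 = -2 + (-7 + 10)/3 = -2 + (⅓)*3 = -2 + 1 = -1)
M(s) = 1
S(P) = 4 + P (S(P) = 3 + (P + 1) = 3 + (1 + P) = 4 + P)
√(S(B) + ((-39 - 79) + 49)) = √((4 - 1) + ((-39 - 79) + 49)) = √(3 + (-118 + 49)) = √(3 - 69) = √(-66) = I*√66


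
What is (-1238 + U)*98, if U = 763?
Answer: -46550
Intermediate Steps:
(-1238 + U)*98 = (-1238 + 763)*98 = -475*98 = -46550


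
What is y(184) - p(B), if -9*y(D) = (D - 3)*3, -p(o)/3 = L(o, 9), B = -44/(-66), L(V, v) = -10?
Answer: -271/3 ≈ -90.333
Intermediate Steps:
B = ⅔ (B = -44*(-1/66) = ⅔ ≈ 0.66667)
p(o) = 30 (p(o) = -3*(-10) = 30)
y(D) = 1 - D/3 (y(D) = -(D - 3)*3/9 = -(-3 + D)*3/9 = -(-9 + 3*D)/9 = 1 - D/3)
y(184) - p(B) = (1 - ⅓*184) - 1*30 = (1 - 184/3) - 30 = -181/3 - 30 = -271/3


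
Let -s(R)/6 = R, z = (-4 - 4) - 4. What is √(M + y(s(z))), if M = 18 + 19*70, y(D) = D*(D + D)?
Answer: 2*√2929 ≈ 108.24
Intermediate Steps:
z = -12 (z = -8 - 4 = -12)
s(R) = -6*R
y(D) = 2*D² (y(D) = D*(2*D) = 2*D²)
M = 1348 (M = 18 + 1330 = 1348)
√(M + y(s(z))) = √(1348 + 2*(-6*(-12))²) = √(1348 + 2*72²) = √(1348 + 2*5184) = √(1348 + 10368) = √11716 = 2*√2929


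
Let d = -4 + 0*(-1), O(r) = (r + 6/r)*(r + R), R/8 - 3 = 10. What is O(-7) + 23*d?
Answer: -5979/7 ≈ -854.14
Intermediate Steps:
R = 104 (R = 24 + 8*10 = 24 + 80 = 104)
O(r) = (104 + r)*(r + 6/r) (O(r) = (r + 6/r)*(r + 104) = (r + 6/r)*(104 + r) = (104 + r)*(r + 6/r))
d = -4 (d = -4 + 0 = -4)
O(-7) + 23*d = (6 + (-7)² + 104*(-7) + 624/(-7)) + 23*(-4) = (6 + 49 - 728 + 624*(-⅐)) - 92 = (6 + 49 - 728 - 624/7) - 92 = -5335/7 - 92 = -5979/7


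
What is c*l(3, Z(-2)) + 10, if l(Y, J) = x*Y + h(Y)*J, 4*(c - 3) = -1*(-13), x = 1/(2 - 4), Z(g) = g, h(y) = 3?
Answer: -295/8 ≈ -36.875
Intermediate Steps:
x = -½ (x = 1/(-2) = -½ ≈ -0.50000)
c = 25/4 (c = 3 + (-1*(-13))/4 = 3 + (¼)*13 = 3 + 13/4 = 25/4 ≈ 6.2500)
l(Y, J) = 3*J - Y/2 (l(Y, J) = -Y/2 + 3*J = 3*J - Y/2)
c*l(3, Z(-2)) + 10 = 25*(3*(-2) - ½*3)/4 + 10 = 25*(-6 - 3/2)/4 + 10 = (25/4)*(-15/2) + 10 = -375/8 + 10 = -295/8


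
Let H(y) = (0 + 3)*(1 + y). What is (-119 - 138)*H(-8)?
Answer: 5397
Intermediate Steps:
H(y) = 3 + 3*y (H(y) = 3*(1 + y) = 3 + 3*y)
(-119 - 138)*H(-8) = (-119 - 138)*(3 + 3*(-8)) = -257*(3 - 24) = -257*(-21) = 5397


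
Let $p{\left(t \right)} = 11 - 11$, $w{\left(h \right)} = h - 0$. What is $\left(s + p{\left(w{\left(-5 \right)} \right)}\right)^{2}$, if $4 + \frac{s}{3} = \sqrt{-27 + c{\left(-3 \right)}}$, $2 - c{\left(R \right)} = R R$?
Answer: $9 \left(4 - i \sqrt{34}\right)^{2} \approx -162.0 - 419.83 i$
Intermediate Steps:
$c{\left(R \right)} = 2 - R^{2}$ ($c{\left(R \right)} = 2 - R R = 2 - R^{2}$)
$w{\left(h \right)} = h$ ($w{\left(h \right)} = h + 0 = h$)
$p{\left(t \right)} = 0$
$s = -12 + 3 i \sqrt{34}$ ($s = -12 + 3 \sqrt{-27 + \left(2 - \left(-3\right)^{2}\right)} = -12 + 3 \sqrt{-27 + \left(2 - 9\right)} = -12 + 3 \sqrt{-27 - 7} = -12 + 3 \sqrt{-34} = -12 + 3 i \sqrt{34} \approx -12.0 + 17.493 i$)
$\left(s + p{\left(w{\left(-5 \right)} \right)}\right)^{2} = \left(\left(-12 + 3 i \sqrt{34}\right) + 0\right)^{2} = \left(-12 + 3 i \sqrt{34}\right)^{2}$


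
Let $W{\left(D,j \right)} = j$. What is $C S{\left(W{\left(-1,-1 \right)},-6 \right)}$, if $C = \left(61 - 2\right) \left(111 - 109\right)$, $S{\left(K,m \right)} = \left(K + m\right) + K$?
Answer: $-944$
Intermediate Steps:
$S{\left(K,m \right)} = m + 2 K$
$C = 118$ ($C = 59 \cdot 2 = 118$)
$C S{\left(W{\left(-1,-1 \right)},-6 \right)} = 118 \left(-6 + 2 \left(-1\right)\right) = 118 \left(-6 - 2\right) = 118 \left(-8\right) = -944$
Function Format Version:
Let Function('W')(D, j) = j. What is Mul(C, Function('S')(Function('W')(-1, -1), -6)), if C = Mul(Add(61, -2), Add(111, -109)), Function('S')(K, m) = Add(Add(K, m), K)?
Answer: -944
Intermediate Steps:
Function('S')(K, m) = Add(m, Mul(2, K))
C = 118 (C = Mul(59, 2) = 118)
Mul(C, Function('S')(Function('W')(-1, -1), -6)) = Mul(118, Add(-6, Mul(2, -1))) = Mul(118, Add(-6, -2)) = Mul(118, -8) = -944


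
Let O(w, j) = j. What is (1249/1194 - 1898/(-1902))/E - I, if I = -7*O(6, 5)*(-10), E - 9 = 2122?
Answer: -282301959665/806579238 ≈ -350.00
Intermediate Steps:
E = 2131 (E = 9 + 2122 = 2131)
I = 350 (I = -7*5*(-10) = -35*(-10) = 350)
(1249/1194 - 1898/(-1902))/E - I = (1249/1194 - 1898/(-1902))/2131 - 1*350 = (1249*(1/1194) - 1898*(-1/1902))*(1/2131) - 350 = (1249/1194 + 949/951)*(1/2131) - 350 = (773635/378498)*(1/2131) - 350 = 773635/806579238 - 350 = -282301959665/806579238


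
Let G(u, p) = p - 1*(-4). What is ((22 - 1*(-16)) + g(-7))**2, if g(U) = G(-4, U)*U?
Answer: 3481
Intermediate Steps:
G(u, p) = 4 + p (G(u, p) = p + 4 = 4 + p)
g(U) = U*(4 + U) (g(U) = (4 + U)*U = U*(4 + U))
((22 - 1*(-16)) + g(-7))**2 = ((22 - 1*(-16)) - 7*(4 - 7))**2 = ((22 + 16) - 7*(-3))**2 = (38 + 21)**2 = 59**2 = 3481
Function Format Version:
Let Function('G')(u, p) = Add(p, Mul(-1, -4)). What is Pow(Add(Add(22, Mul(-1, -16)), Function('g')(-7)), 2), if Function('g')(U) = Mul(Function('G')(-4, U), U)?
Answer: 3481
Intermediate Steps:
Function('G')(u, p) = Add(4, p) (Function('G')(u, p) = Add(p, 4) = Add(4, p))
Function('g')(U) = Mul(U, Add(4, U)) (Function('g')(U) = Mul(Add(4, U), U) = Mul(U, Add(4, U)))
Pow(Add(Add(22, Mul(-1, -16)), Function('g')(-7)), 2) = Pow(Add(Add(22, Mul(-1, -16)), Mul(-7, Add(4, -7))), 2) = Pow(Add(Add(22, 16), Mul(-7, -3)), 2) = Pow(Add(38, 21), 2) = Pow(59, 2) = 3481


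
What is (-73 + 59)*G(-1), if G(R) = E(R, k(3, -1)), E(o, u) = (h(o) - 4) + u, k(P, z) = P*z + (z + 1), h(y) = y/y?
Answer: 84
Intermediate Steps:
h(y) = 1
k(P, z) = 1 + z + P*z (k(P, z) = P*z + (1 + z) = 1 + z + P*z)
E(o, u) = -3 + u (E(o, u) = (1 - 4) + u = -3 + u)
G(R) = -6 (G(R) = -3 + (1 - 1 + 3*(-1)) = -3 + (1 - 1 - 3) = -3 - 3 = -6)
(-73 + 59)*G(-1) = (-73 + 59)*(-6) = -14*(-6) = 84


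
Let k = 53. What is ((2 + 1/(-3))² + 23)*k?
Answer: 12296/9 ≈ 1366.2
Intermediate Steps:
((2 + 1/(-3))² + 23)*k = ((2 + 1/(-3))² + 23)*53 = ((2 - ⅓)² + 23)*53 = ((5/3)² + 23)*53 = (25/9 + 23)*53 = (232/9)*53 = 12296/9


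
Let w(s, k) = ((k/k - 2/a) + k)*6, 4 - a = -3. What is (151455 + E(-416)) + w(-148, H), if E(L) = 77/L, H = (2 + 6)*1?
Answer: 441188677/2912 ≈ 1.5151e+5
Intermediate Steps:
a = 7 (a = 4 - 1*(-3) = 4 + 3 = 7)
H = 8 (H = 8*1 = 8)
w(s, k) = 30/7 + 6*k (w(s, k) = ((k/k - 2/7) + k)*6 = ((1 - 2*⅐) + k)*6 = ((1 - 2/7) + k)*6 = (5/7 + k)*6 = 30/7 + 6*k)
(151455 + E(-416)) + w(-148, H) = (151455 + 77/(-416)) + (30/7 + 6*8) = (151455 + 77*(-1/416)) + (30/7 + 48) = (151455 - 77/416) + 366/7 = 63005203/416 + 366/7 = 441188677/2912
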